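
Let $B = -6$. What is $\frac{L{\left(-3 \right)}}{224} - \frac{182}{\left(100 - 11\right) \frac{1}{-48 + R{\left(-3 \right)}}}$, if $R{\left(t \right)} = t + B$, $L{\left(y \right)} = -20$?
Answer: $\frac{580499}{4984} \approx 116.47$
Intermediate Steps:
$R{\left(t \right)} = -6 + t$ ($R{\left(t \right)} = t - 6 = -6 + t$)
$\frac{L{\left(-3 \right)}}{224} - \frac{182}{\left(100 - 11\right) \frac{1}{-48 + R{\left(-3 \right)}}} = - \frac{20}{224} - \frac{182}{\left(100 - 11\right) \frac{1}{-48 - 9}} = \left(-20\right) \frac{1}{224} - \frac{182}{89 \frac{1}{-48 - 9}} = - \frac{5}{56} - \frac{182}{89 \frac{1}{-57}} = - \frac{5}{56} - \frac{182}{89 \left(- \frac{1}{57}\right)} = - \frac{5}{56} - \frac{182}{- \frac{89}{57}} = - \frac{5}{56} - - \frac{10374}{89} = - \frac{5}{56} + \frac{10374}{89} = \frac{580499}{4984}$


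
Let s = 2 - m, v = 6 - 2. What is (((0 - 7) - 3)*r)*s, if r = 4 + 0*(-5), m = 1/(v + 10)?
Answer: -540/7 ≈ -77.143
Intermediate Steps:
v = 4
m = 1/14 (m = 1/(4 + 10) = 1/14 ≈ 0.071429)
s = 27/14 (s = 2 - 1*1/14 = 2 - 1/14 = 27/14 ≈ 1.9286)
r = 4 (r = 4 + 0 = 4)
(((0 - 7) - 3)*r)*s = (((0 - 7) - 3)*4)*(27/14) = ((-7 - 3)*4)*(27/14) = -10*4*(27/14) = -40*27/14 = -540/7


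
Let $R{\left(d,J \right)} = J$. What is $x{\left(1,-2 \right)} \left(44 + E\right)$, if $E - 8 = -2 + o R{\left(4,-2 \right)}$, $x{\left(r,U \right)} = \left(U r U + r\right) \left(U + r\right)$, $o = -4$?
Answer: $-290$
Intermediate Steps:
$x{\left(r,U \right)} = \left(U + r\right) \left(r + r U^{2}\right)$ ($x{\left(r,U \right)} = \left(r U^{2} + r\right) \left(U + r\right) = \left(r + r U^{2}\right) \left(U + r\right) = \left(U + r\right) \left(r + r U^{2}\right)$)
$E = 14$ ($E = 8 - -6 = 8 + \left(-2 + 8\right) = 8 + 6 = 14$)
$x{\left(1,-2 \right)} \left(44 + E\right) = 1 \left(-2 + 1 + \left(-2\right)^{3} + 1 \left(-2\right)^{2}\right) \left(44 + 14\right) = 1 \left(-2 + 1 - 8 + 1 \cdot 4\right) 58 = 1 \left(-2 + 1 - 8 + 4\right) 58 = 1 \left(-5\right) 58 = \left(-5\right) 58 = -290$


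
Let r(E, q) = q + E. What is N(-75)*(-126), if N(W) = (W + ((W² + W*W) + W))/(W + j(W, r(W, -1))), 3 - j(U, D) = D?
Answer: -349650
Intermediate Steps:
r(E, q) = E + q
j(U, D) = 3 - D
N(W) = W/2 + W²/2 (N(W) = (W + ((W² + W*W) + W))/(W + (3 - (W - 1))) = (W + ((W² + W²) + W))/(W + (3 - (-1 + W))) = (W + (2*W² + W))/(W + (3 + (1 - W))) = (W + (W + 2*W²))/(W + (4 - W)) = (2*W + 2*W²)/4 = (2*W + 2*W²)*(¼) = W/2 + W²/2)
N(-75)*(-126) = ((½)*(-75)*(1 - 75))*(-126) = ((½)*(-75)*(-74))*(-126) = 2775*(-126) = -349650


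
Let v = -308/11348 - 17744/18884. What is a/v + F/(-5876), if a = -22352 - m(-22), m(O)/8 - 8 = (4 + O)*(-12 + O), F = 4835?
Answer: 2149393729358909/76085086324 ≈ 28250.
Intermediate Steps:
m(O) = 64 + 8*(-12 + O)*(4 + O) (m(O) = 64 + 8*((4 + O)*(-12 + O)) = 64 + 8*((-12 + O)*(4 + O)) = 64 + 8*(-12 + O)*(4 + O))
a = -27312 (a = -22352 - (-320 - 64*(-22) + 8*(-22)²) = -22352 - (-320 + 1408 + 8*484) = -22352 - (-320 + 1408 + 3872) = -22352 - 1*4960 = -22352 - 4960 = -27312)
v = -12948449/13393477 (v = -308*1/11348 - 17744*1/18884 = -77/2837 - 4436/4721 = -12948449/13393477 ≈ -0.96677)
a/v + F/(-5876) = -27312/(-12948449/13393477) + 4835/(-5876) = -27312*(-13393477/12948449) + 4835*(-1/5876) = 365802643824/12948449 - 4835/5876 = 2149393729358909/76085086324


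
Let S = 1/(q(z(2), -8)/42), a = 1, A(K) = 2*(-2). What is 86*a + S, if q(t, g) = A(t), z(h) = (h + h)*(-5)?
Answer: 151/2 ≈ 75.500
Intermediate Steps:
A(K) = -4
z(h) = -10*h (z(h) = (2*h)*(-5) = -10*h)
q(t, g) = -4
S = -21/2 (S = 1/(-4/42) = 1/(-4*1/42) = 1/(-2/21) = -21/2 ≈ -10.500)
86*a + S = 86*1 - 21/2 = 86 - 21/2 = 151/2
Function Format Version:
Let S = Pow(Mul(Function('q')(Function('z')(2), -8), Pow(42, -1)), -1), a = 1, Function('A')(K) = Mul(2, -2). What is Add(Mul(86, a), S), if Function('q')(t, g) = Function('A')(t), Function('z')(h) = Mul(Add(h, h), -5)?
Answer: Rational(151, 2) ≈ 75.500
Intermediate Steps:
Function('A')(K) = -4
Function('z')(h) = Mul(-10, h) (Function('z')(h) = Mul(Mul(2, h), -5) = Mul(-10, h))
Function('q')(t, g) = -4
S = Rational(-21, 2) (S = Pow(Mul(-4, Pow(42, -1)), -1) = Pow(Mul(-4, Rational(1, 42)), -1) = Pow(Rational(-2, 21), -1) = Rational(-21, 2) ≈ -10.500)
Add(Mul(86, a), S) = Add(Mul(86, 1), Rational(-21, 2)) = Add(86, Rational(-21, 2)) = Rational(151, 2)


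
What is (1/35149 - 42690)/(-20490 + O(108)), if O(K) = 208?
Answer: 1500510809/712892018 ≈ 2.1048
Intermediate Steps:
(1/35149 - 42690)/(-20490 + O(108)) = (1/35149 - 42690)/(-20490 + 208) = (1/35149 - 42690)/(-20282) = -1500510809/35149*(-1/20282) = 1500510809/712892018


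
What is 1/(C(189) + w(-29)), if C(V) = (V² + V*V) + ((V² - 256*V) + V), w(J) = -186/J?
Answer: 29/1710258 ≈ 1.6957e-5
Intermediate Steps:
C(V) = -255*V + 3*V² (C(V) = (V² + V²) + (V² - 255*V) = 2*V² + (V² - 255*V) = -255*V + 3*V²)
1/(C(189) + w(-29)) = 1/(3*189*(-85 + 189) - 186/(-29)) = 1/(3*189*104 - 186*(-1/29)) = 1/(58968 + 186/29) = 1/(1710258/29) = 29/1710258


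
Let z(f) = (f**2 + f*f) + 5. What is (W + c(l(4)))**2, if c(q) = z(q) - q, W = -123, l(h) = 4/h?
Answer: 13689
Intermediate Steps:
z(f) = 5 + 2*f**2 (z(f) = (f**2 + f**2) + 5 = 2*f**2 + 5 = 5 + 2*f**2)
c(q) = 5 - q + 2*q**2 (c(q) = (5 + 2*q**2) - q = 5 - q + 2*q**2)
(W + c(l(4)))**2 = (-123 + (5 - 4/4 + 2*(4/4)**2))**2 = (-123 + (5 - 4/4 + 2*(4*(1/4))**2))**2 = (-123 + (5 - 1*1 + 2*1**2))**2 = (-123 + (5 - 1 + 2*1))**2 = (-123 + (5 - 1 + 2))**2 = (-123 + 6)**2 = (-117)**2 = 13689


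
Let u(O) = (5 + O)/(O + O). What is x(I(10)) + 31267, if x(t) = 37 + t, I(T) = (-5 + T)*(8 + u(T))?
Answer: 125391/4 ≈ 31348.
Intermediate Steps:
u(O) = (5 + O)/(2*O) (u(O) = (5 + O)/((2*O)) = (5 + O)*(1/(2*O)) = (5 + O)/(2*O))
I(T) = (-5 + T)*(8 + (5 + T)/(2*T))
x(I(10)) + 31267 = (37 + (-40 - 25/2/10 + (17/2)*10)) + 31267 = (37 + (-40 - 25/2*⅒ + 85)) + 31267 = (37 + (-40 - 5/4 + 85)) + 31267 = (37 + 175/4) + 31267 = 323/4 + 31267 = 125391/4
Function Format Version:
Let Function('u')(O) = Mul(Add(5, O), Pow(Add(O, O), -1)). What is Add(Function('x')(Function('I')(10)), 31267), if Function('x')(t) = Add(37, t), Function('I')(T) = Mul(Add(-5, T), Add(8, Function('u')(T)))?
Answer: Rational(125391, 4) ≈ 31348.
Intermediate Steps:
Function('u')(O) = Mul(Rational(1, 2), Pow(O, -1), Add(5, O)) (Function('u')(O) = Mul(Add(5, O), Pow(Mul(2, O), -1)) = Mul(Add(5, O), Mul(Rational(1, 2), Pow(O, -1))) = Mul(Rational(1, 2), Pow(O, -1), Add(5, O)))
Function('I')(T) = Mul(Add(-5, T), Add(8, Mul(Rational(1, 2), Pow(T, -1), Add(5, T))))
Add(Function('x')(Function('I')(10)), 31267) = Add(Add(37, Add(-40, Mul(Rational(-25, 2), Pow(10, -1)), Mul(Rational(17, 2), 10))), 31267) = Add(Add(37, Add(-40, Mul(Rational(-25, 2), Rational(1, 10)), 85)), 31267) = Add(Add(37, Add(-40, Rational(-5, 4), 85)), 31267) = Add(Add(37, Rational(175, 4)), 31267) = Add(Rational(323, 4), 31267) = Rational(125391, 4)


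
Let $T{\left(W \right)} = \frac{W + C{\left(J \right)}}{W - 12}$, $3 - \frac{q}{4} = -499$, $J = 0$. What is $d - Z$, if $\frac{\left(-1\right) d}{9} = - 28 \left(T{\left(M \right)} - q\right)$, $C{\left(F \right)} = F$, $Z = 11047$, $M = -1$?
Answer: $- \frac{6721567}{13} \approx -5.1704 \cdot 10^{5}$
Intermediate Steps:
$q = 2008$ ($q = 12 - -1996 = 12 + 1996 = 2008$)
$T{\left(W \right)} = \frac{W}{-12 + W}$ ($T{\left(W \right)} = \frac{W + 0}{W - 12} = \frac{W}{-12 + W}$)
$d = - \frac{6577956}{13}$ ($d = - 9 \left(- 28 \left(- \frac{1}{-12 - 1} - 2008\right)\right) = - 9 \left(- 28 \left(- \frac{1}{-13} - 2008\right)\right) = - 9 \left(- 28 \left(\left(-1\right) \left(- \frac{1}{13}\right) - 2008\right)\right) = - 9 \left(- 28 \left(\frac{1}{13} - 2008\right)\right) = - 9 \left(\left(-28\right) \left(- \frac{26103}{13}\right)\right) = \left(-9\right) \frac{730884}{13} = - \frac{6577956}{13} \approx -5.06 \cdot 10^{5}$)
$d - Z = - \frac{6577956}{13} - 11047 = - \frac{6721567}{13}$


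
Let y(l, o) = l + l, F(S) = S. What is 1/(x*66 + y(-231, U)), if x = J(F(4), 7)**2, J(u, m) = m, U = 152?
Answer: 1/2772 ≈ 0.00036075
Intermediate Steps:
y(l, o) = 2*l
x = 49 (x = 7**2 = 49)
1/(x*66 + y(-231, U)) = 1/(49*66 + 2*(-231)) = 1/(3234 - 462) = 1/2772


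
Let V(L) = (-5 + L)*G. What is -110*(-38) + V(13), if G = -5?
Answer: 4140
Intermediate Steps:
V(L) = 25 - 5*L (V(L) = (-5 + L)*(-5) = 25 - 5*L)
-110*(-38) + V(13) = -110*(-38) + (25 - 5*13) = 4180 + (25 - 65) = 4180 - 40 = 4140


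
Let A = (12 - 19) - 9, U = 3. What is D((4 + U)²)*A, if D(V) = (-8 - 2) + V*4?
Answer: -2976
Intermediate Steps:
D(V) = -10 + 4*V
A = -16 (A = -7 - 9 = -16)
D((4 + U)²)*A = (-10 + 4*(4 + 3)²)*(-16) = (-10 + 4*7²)*(-16) = (-10 + 4*49)*(-16) = (-10 + 196)*(-16) = 186*(-16) = -2976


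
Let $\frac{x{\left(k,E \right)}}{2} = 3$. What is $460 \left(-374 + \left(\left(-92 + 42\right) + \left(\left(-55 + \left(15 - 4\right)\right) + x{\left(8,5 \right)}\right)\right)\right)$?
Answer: $-212520$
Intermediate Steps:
$x{\left(k,E \right)} = 6$ ($x{\left(k,E \right)} = 2 \cdot 3 = 6$)
$460 \left(-374 + \left(\left(-92 + 42\right) + \left(\left(-55 + \left(15 - 4\right)\right) + x{\left(8,5 \right)}\right)\right)\right) = 460 \left(-374 + \left(\left(-92 + 42\right) + \left(\left(-55 + \left(15 - 4\right)\right) + 6\right)\right)\right) = 460 \left(-374 + \left(-50 + \left(\left(-55 + 11\right) + 6\right)\right)\right) = 460 \left(-374 + \left(-50 + \left(-44 + 6\right)\right)\right) = 460 \left(-374 - 88\right) = 460 \left(-462\right) = -212520$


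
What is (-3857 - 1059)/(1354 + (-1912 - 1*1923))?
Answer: 4916/2481 ≈ 1.9815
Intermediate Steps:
(-3857 - 1059)/(1354 + (-1912 - 1*1923)) = -4916/(1354 + (-1912 - 1923)) = -4916/(1354 - 3835) = -4916/(-2481) = -4916*(-1/2481) = 4916/2481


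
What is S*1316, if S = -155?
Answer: -203980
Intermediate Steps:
S*1316 = -155*1316 = -203980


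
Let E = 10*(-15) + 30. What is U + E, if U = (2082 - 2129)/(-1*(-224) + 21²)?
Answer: -79847/665 ≈ -120.07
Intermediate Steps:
E = -120 (E = -150 + 30 = -120)
U = -47/665 (U = -47/(224 + 441) = -47/665 ≈ -0.070677)
U + E = -47/665 - 120 = -79847/665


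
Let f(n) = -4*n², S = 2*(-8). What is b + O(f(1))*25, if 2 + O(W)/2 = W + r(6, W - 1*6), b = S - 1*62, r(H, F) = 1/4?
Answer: -731/2 ≈ -365.50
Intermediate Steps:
r(H, F) = ¼
S = -16
b = -78 (b = -16 - 1*62 = -16 - 62 = -78)
O(W) = -7/2 + 2*W (O(W) = -4 + 2*(W + ¼) = -4 + 2*(¼ + W) = -4 + (½ + 2*W) = -7/2 + 2*W)
b + O(f(1))*25 = -78 + (-7/2 + 2*(-4*1²))*25 = -78 + (-7/2 + 2*(-4*1))*25 = -78 + (-7/2 + 2*(-4))*25 = -78 + (-7/2 - 8)*25 = -78 - 23/2*25 = -78 - 575/2 = -731/2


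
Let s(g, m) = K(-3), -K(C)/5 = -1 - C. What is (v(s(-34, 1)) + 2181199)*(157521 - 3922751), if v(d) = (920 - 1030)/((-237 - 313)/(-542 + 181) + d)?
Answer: -1256553010211975/153 ≈ -8.2128e+12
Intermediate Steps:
K(C) = 5 + 5*C (K(C) = -5*(-1 - C) = 5 + 5*C)
s(g, m) = -10 (s(g, m) = 5 + 5*(-3) = 5 - 15 = -10)
v(d) = -110/(550/361 + d) (v(d) = -110/(-550/(-361) + d) = -110/(-550*(-1/361) + d) = -110/(550/361 + d))
(v(s(-34, 1)) + 2181199)*(157521 - 3922751) = (-39710/(550 + 361*(-10)) + 2181199)*(157521 - 3922751) = (-39710/(550 - 3610) + 2181199)*(-3765230) = (-39710/(-3060) + 2181199)*(-3765230) = (-39710*(-1/3060) + 2181199)*(-3765230) = (3971/306 + 2181199)*(-3765230) = (667450865/306)*(-3765230) = -1256553010211975/153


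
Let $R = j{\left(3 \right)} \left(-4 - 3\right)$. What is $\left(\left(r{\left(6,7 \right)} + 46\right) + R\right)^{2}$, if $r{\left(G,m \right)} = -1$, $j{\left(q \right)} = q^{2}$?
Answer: $324$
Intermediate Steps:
$R = -63$ ($R = 3^{2} \left(-4 - 3\right) = 9 \left(-7\right) = -63$)
$\left(\left(r{\left(6,7 \right)} + 46\right) + R\right)^{2} = \left(\left(-1 + 46\right) - 63\right)^{2} = \left(45 - 63\right)^{2} = \left(-18\right)^{2} = 324$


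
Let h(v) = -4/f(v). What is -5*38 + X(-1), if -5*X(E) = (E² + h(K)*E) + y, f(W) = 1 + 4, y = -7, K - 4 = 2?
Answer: -4724/25 ≈ -188.96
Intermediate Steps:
K = 6 (K = 4 + 2 = 6)
f(W) = 5
h(v) = -⅘ (h(v) = -4/5 = -4*⅕ = -⅘)
X(E) = 7/5 - E²/5 + 4*E/25 (X(E) = -((E² - 4*E/5) - 7)/5 = -(-7 + E² - 4*E/5)/5 = 7/5 - E²/5 + 4*E/25)
-5*38 + X(-1) = -5*38 + (7/5 - ⅕*(-1)² + (4/25)*(-1)) = -190 + (7/5 - ⅕*1 - 4/25) = -190 + (7/5 - ⅕ - 4/25) = -190 + 26/25 = -4724/25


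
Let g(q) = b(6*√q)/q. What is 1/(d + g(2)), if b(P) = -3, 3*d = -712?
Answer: -6/1433 ≈ -0.0041870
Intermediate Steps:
d = -712/3 (d = (⅓)*(-712) = -712/3 ≈ -237.33)
g(q) = -3/q
1/(d + g(2)) = 1/(-712/3 - 3/2) = 1/(-1433/6) = -6/1433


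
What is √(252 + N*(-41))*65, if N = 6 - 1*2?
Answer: 130*√22 ≈ 609.75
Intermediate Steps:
N = 4 (N = 6 - 2 = 4)
√(252 + N*(-41))*65 = √(252 + 4*(-41))*65 = √(252 - 164)*65 = √88*65 = (2*√22)*65 = 130*√22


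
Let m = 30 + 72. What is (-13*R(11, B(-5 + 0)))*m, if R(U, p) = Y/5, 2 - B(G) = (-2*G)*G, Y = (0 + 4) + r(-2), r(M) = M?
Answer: -2652/5 ≈ -530.40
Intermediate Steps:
Y = 2 (Y = (0 + 4) - 2 = 4 - 2 = 2)
B(G) = 2 + 2*G² (B(G) = 2 - (-2*G)*G = 2 - (-2)*G² = 2 + 2*G²)
m = 102
R(U, p) = ⅖ (R(U, p) = 2/5 = 2*(⅕) = ⅖)
(-13*R(11, B(-5 + 0)))*m = -13*⅖*102 = -26/5*102 = -2652/5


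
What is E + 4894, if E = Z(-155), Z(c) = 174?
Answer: 5068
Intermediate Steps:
E = 174
E + 4894 = 174 + 4894 = 5068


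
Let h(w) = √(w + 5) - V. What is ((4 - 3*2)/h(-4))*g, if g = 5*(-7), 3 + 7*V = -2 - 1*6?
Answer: 245/9 ≈ 27.222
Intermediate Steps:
V = -11/7 (V = -3/7 + (-2 - 1*6)/7 = -3/7 + (-2 - 6)/7 = -3/7 + (⅐)*(-8) = -3/7 - 8/7 = -11/7 ≈ -1.5714)
h(w) = 11/7 + √(5 + w) (h(w) = √(w + 5) - 1*(-11/7) = √(5 + w) + 11/7 = 11/7 + √(5 + w))
g = -35
((4 - 3*2)/h(-4))*g = ((4 - 3*2)/(11/7 + √(5 - 4)))*(-35) = ((4 - 6)/(11/7 + √1))*(-35) = (-2/(11/7 + 1))*(-35) = (-2/(18/7))*(-35) = ((7/18)*(-2))*(-35) = -7/9*(-35) = 245/9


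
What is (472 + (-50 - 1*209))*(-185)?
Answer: -39405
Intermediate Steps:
(472 + (-50 - 1*209))*(-185) = (472 + (-50 - 209))*(-185) = (472 - 259)*(-185) = 213*(-185) = -39405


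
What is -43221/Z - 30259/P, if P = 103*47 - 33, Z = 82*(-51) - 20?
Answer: 40329125/10101608 ≈ 3.9923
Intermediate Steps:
Z = -4202 (Z = -4182 - 20 = -4202)
P = 4808 (P = 4841 - 33 = 4808)
-43221/Z - 30259/P = -43221/(-4202) - 30259/4808 = -43221*(-1/4202) - 30259*1/4808 = 43221/4202 - 30259/4808 = 40329125/10101608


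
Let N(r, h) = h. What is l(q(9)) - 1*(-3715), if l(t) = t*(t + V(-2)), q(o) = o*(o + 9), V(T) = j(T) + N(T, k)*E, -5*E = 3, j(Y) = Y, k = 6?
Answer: 145259/5 ≈ 29052.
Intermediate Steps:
E = -3/5 (E = -1/5*3 = -3/5 ≈ -0.60000)
V(T) = -18/5 + T (V(T) = T + 6*(-3/5) = T - 18/5 = -18/5 + T)
q(o) = o*(9 + o)
l(t) = t*(-28/5 + t) (l(t) = t*(t + (-18/5 - 2)) = t*(t - 28/5) = t*(-28/5 + t))
l(q(9)) - 1*(-3715) = (9*(9 + 9))*(-28 + 5*(9*(9 + 9)))/5 - 1*(-3715) = (9*18)*(-28 + 5*(9*18))/5 + 3715 = (1/5)*162*(-28 + 5*162) + 3715 = (1/5)*162*(-28 + 810) + 3715 = (1/5)*162*782 + 3715 = 126684/5 + 3715 = 145259/5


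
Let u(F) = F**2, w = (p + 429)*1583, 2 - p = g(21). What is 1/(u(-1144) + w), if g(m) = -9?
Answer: 1/2005256 ≈ 4.9869e-7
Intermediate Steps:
p = 11 (p = 2 - 1*(-9) = 2 + 9 = 11)
w = 696520 (w = (11 + 429)*1583 = 440*1583 = 696520)
1/(u(-1144) + w) = 1/((-1144)**2 + 696520) = 1/(1308736 + 696520) = 1/2005256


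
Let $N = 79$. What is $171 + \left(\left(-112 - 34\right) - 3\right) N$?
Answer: $-11600$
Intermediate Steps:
$171 + \left(\left(-112 - 34\right) - 3\right) N = 171 + \left(\left(-112 - 34\right) - 3\right) 79 = 171 + \left(-146 - 3\right) 79 = 171 - 11771 = -11600$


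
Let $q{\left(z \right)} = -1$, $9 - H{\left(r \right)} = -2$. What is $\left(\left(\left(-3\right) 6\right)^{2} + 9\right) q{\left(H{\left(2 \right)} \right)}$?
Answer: $-333$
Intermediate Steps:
$H{\left(r \right)} = 11$ ($H{\left(r \right)} = 9 - -2 = 9 + 2 = 11$)
$\left(\left(\left(-3\right) 6\right)^{2} + 9\right) q{\left(H{\left(2 \right)} \right)} = \left(\left(\left(-3\right) 6\right)^{2} + 9\right) \left(-1\right) = \left(\left(-18\right)^{2} + 9\right) \left(-1\right) = \left(324 + 9\right) \left(-1\right) = 333 \left(-1\right) = -333$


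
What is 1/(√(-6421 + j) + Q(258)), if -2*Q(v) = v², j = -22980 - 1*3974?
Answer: -11094/369241633 - 5*I*√1335/1107724899 ≈ -3.0045e-5 - 1.6492e-7*I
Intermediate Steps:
j = -26954 (j = -22980 - 3974 = -26954)
Q(v) = -v²/2
1/(√(-6421 + j) + Q(258)) = 1/(√(-6421 - 26954) - ½*258²) = 1/(√(-33375) - ½*66564) = 1/(5*I*√1335 - 33282) = 1/(-33282 + 5*I*√1335)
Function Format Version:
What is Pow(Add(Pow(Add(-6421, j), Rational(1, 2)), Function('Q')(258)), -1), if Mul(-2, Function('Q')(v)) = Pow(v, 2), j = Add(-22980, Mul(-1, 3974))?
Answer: Add(Rational(-11094, 369241633), Mul(Rational(-5, 1107724899), I, Pow(1335, Rational(1, 2)))) ≈ Add(-3.0045e-5, Mul(-1.6492e-7, I))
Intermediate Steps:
j = -26954 (j = Add(-22980, -3974) = -26954)
Function('Q')(v) = Mul(Rational(-1, 2), Pow(v, 2))
Pow(Add(Pow(Add(-6421, j), Rational(1, 2)), Function('Q')(258)), -1) = Pow(Add(Pow(Add(-6421, -26954), Rational(1, 2)), Mul(Rational(-1, 2), Pow(258, 2))), -1) = Pow(Add(Pow(-33375, Rational(1, 2)), Mul(Rational(-1, 2), 66564)), -1) = Pow(Add(Mul(5, I, Pow(1335, Rational(1, 2))), -33282), -1) = Pow(Add(-33282, Mul(5, I, Pow(1335, Rational(1, 2)))), -1)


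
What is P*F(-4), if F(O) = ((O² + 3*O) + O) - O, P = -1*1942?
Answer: -7768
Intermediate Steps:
P = -1942
F(O) = O² + 3*O (F(O) = (O² + 4*O) - O = O² + 3*O)
P*F(-4) = -(-7768)*(3 - 4) = -(-7768)*(-1) = -1942*4 = -7768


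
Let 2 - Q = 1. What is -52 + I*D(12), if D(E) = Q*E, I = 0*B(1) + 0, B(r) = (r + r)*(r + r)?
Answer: -52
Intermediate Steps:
B(r) = 4*r² (B(r) = (2*r)*(2*r) = 4*r²)
Q = 1 (Q = 2 - 1*1 = 2 - 1 = 1)
I = 0 (I = 0*(4*1²) + 0 = 0*(4*1) + 0 = 0*4 + 0 = 0 + 0 = 0)
D(E) = E (D(E) = 1*E = E)
-52 + I*D(12) = -52 + 0*12 = -52 + 0 = -52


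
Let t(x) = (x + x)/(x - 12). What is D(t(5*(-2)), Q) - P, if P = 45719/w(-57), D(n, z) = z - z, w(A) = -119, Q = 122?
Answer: 45719/119 ≈ 384.19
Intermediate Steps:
t(x) = 2*x/(-12 + x) (t(x) = (2*x)/(-12 + x) = 2*x/(-12 + x))
D(n, z) = 0
P = -45719/119 (P = 45719/(-119) = 45719*(-1/119) = -45719/119 ≈ -384.19)
D(t(5*(-2)), Q) - P = 0 - 1*(-45719/119) = 0 + 45719/119 = 45719/119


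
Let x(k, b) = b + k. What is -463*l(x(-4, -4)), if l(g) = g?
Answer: 3704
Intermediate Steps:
-463*l(x(-4, -4)) = -463*(-4 - 4) = -463*(-8) = 3704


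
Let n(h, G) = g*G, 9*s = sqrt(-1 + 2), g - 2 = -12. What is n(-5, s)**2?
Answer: 100/81 ≈ 1.2346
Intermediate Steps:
g = -10 (g = 2 - 12 = -10)
s = 1/9 (s = sqrt(-1 + 2)/9 = sqrt(1)/9 = (1/9)*1 = 1/9 ≈ 0.11111)
n(h, G) = -10*G
n(-5, s)**2 = (-10*1/9)**2 = (-10/9)**2 = 100/81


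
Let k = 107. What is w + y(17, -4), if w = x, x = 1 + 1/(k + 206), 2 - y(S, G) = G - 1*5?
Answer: 3757/313 ≈ 12.003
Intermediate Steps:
y(S, G) = 7 - G (y(S, G) = 2 - (G - 1*5) = 2 - (G - 5) = 2 - (-5 + G) = 2 + (5 - G) = 7 - G)
x = 314/313 (x = 1 + 1/(107 + 206) = 1 + 1/313 = 314/313 ≈ 1.0032)
w = 314/313 ≈ 1.0032
w + y(17, -4) = 314/313 + (7 - 1*(-4)) = 314/313 + (7 + 4) = 314/313 + 11 = 3757/313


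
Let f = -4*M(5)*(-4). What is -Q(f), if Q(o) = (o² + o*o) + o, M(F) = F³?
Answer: -8002000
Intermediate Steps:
f = 2000 (f = -4*5³*(-4) = -4*125*(-4) = -500*(-4) = 2000)
Q(o) = o + 2*o² (Q(o) = (o² + o²) + o = 2*o² + o = o + 2*o²)
-Q(f) = -2000*(1 + 2*2000) = -2000*(1 + 4000) = -2000*4001 = -1*8002000 = -8002000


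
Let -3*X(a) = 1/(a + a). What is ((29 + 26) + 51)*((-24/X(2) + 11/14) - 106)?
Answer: 135627/7 ≈ 19375.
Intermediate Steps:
X(a) = -1/(6*a) (X(a) = -1/(3*(a + a)) = -1/(2*a)/3 = -1/(6*a))
((29 + 26) + 51)*((-24/X(2) + 11/14) - 106) = ((29 + 26) + 51)*((-24/((-⅙/2)) + 11/14) - 106) = (55 + 51)*((-24/((-⅙*½)) + 11*(1/14)) - 106) = 106*((-24/(-1/12) + 11/14) - 106) = 106*((-24*(-12) + 11/14) - 106) = 106*((288 + 11/14) - 106) = 106*(4043/14 - 106) = 106*(2559/14) = 135627/7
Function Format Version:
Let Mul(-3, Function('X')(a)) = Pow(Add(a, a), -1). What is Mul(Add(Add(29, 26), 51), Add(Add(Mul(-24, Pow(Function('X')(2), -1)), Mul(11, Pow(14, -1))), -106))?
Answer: Rational(135627, 7) ≈ 19375.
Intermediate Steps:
Function('X')(a) = Mul(Rational(-1, 6), Pow(a, -1)) (Function('X')(a) = Mul(Rational(-1, 3), Pow(Add(a, a), -1)) = Mul(Rational(-1, 3), Pow(Mul(2, a), -1)) = Mul(Rational(-1, 3), Mul(Rational(1, 2), Pow(a, -1))) = Mul(Rational(-1, 6), Pow(a, -1)))
Mul(Add(Add(29, 26), 51), Add(Add(Mul(-24, Pow(Function('X')(2), -1)), Mul(11, Pow(14, -1))), -106)) = Mul(Add(Add(29, 26), 51), Add(Add(Mul(-24, Pow(Mul(Rational(-1, 6), Pow(2, -1)), -1)), Mul(11, Pow(14, -1))), -106)) = Mul(Add(55, 51), Add(Add(Mul(-24, Pow(Mul(Rational(-1, 6), Rational(1, 2)), -1)), Mul(11, Rational(1, 14))), -106)) = Mul(106, Add(Add(Mul(-24, Pow(Rational(-1, 12), -1)), Rational(11, 14)), -106)) = Mul(106, Add(Add(Mul(-24, -12), Rational(11, 14)), -106)) = Mul(106, Add(Add(288, Rational(11, 14)), -106)) = Mul(106, Add(Rational(4043, 14), -106)) = Mul(106, Rational(2559, 14)) = Rational(135627, 7)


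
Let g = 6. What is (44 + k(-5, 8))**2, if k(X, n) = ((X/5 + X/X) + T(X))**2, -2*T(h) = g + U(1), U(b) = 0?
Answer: 2809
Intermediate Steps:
T(h) = -3 (T(h) = -(6 + 0)/2 = -1/2*6 = -3)
k(X, n) = (-2 + X/5)**2 (k(X, n) = ((X/5 + X/X) - 3)**2 = ((X*(1/5) + 1) - 3)**2 = ((X/5 + 1) - 3)**2 = ((1 + X/5) - 3)**2 = (-2 + X/5)**2)
(44 + k(-5, 8))**2 = (44 + (-10 - 5)**2/25)**2 = (44 + (1/25)*(-15)**2)**2 = (44 + (1/25)*225)**2 = (44 + 9)**2 = 53**2 = 2809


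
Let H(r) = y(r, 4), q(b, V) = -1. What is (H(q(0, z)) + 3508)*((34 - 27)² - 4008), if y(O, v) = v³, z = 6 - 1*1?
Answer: -14141548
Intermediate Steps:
z = 5 (z = 6 - 1 = 5)
H(r) = 64 (H(r) = 4³ = 64)
(H(q(0, z)) + 3508)*((34 - 27)² - 4008) = (64 + 3508)*((34 - 27)² - 4008) = 3572*(7² - 4008) = 3572*(49 - 4008) = 3572*(-3959) = -14141548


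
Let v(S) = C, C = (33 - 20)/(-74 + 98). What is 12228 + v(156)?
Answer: 293485/24 ≈ 12229.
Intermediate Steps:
C = 13/24 ≈ 0.54167
v(S) = 13/24
12228 + v(156) = 12228 + 13/24 = 293485/24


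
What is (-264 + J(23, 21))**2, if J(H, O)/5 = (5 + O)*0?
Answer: 69696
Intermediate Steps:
J(H, O) = 0 (J(H, O) = 5*((5 + O)*0) = 5*0 = 0)
(-264 + J(23, 21))**2 = (-264 + 0)**2 = (-264)**2 = 69696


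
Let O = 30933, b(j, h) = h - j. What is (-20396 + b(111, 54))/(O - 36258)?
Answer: 20453/5325 ≈ 3.8409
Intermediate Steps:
(-20396 + b(111, 54))/(O - 36258) = (-20396 + (54 - 1*111))/(30933 - 36258) = (-20396 + (54 - 111))/(-5325) = (-20396 - 57)*(-1/5325) = -20453*(-1/5325) = 20453/5325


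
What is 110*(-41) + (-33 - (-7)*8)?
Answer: -4487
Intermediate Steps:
110*(-41) + (-33 - (-7)*8) = -4510 + (-33 - 1*(-56)) = -4510 + (-33 + 56) = -4510 + 23 = -4487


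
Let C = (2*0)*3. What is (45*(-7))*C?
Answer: 0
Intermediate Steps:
C = 0 (C = 0*3 = 0)
(45*(-7))*C = (45*(-7))*0 = -315*0 = 0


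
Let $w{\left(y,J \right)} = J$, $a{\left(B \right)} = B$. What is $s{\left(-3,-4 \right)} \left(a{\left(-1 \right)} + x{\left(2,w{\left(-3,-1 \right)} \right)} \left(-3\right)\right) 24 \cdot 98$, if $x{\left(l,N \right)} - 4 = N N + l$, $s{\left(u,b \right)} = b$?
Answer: $206976$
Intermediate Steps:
$x{\left(l,N \right)} = 4 + l + N^{2}$ ($x{\left(l,N \right)} = 4 + \left(N N + l\right) = 4 + \left(N^{2} + l\right) = 4 + \left(l + N^{2}\right) = 4 + l + N^{2}$)
$s{\left(-3,-4 \right)} \left(a{\left(-1 \right)} + x{\left(2,w{\left(-3,-1 \right)} \right)} \left(-3\right)\right) 24 \cdot 98 = - 4 \left(-1 + \left(4 + 2 + \left(-1\right)^{2}\right) \left(-3\right)\right) 24 \cdot 98 = - 4 \left(-1 + \left(4 + 2 + 1\right) \left(-3\right)\right) 24 \cdot 98 = - 4 \left(-1 + 7 \left(-3\right)\right) 24 \cdot 98 = - 4 \left(-1 - 21\right) 24 \cdot 98 = \left(-4\right) \left(-22\right) 24 \cdot 98 = 88 \cdot 24 \cdot 98 = 2112 \cdot 98 = 206976$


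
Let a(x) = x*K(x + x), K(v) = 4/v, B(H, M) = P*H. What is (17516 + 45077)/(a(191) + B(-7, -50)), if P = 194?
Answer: -62593/1356 ≈ -46.160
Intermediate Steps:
B(H, M) = 194*H
a(x) = 2 (a(x) = x*(4/(x + x)) = x*(4/((2*x))) = x*(4*(1/(2*x))) = x*(2/x) = 2)
(17516 + 45077)/(a(191) + B(-7, -50)) = (17516 + 45077)/(2 + 194*(-7)) = 62593/(2 - 1358) = 62593/(-1356) = 62593*(-1/1356) = -62593/1356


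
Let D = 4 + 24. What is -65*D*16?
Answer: -29120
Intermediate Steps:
D = 28
-65*D*16 = -1820*16 = -65*448 = -29120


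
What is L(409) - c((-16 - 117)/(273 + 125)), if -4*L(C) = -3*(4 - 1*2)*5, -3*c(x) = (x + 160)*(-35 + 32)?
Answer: -30281/199 ≈ -152.17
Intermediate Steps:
c(x) = 160 + x (c(x) = -(x + 160)*(-35 + 32)/3 = -(160 + x)*(-3)/3 = -(-480 - 3*x)/3 = 160 + x)
L(C) = 15/2 (L(C) = -(-3*(4 - 1*2))*5/4 = -(-3*(4 - 2))*5/4 = -(-3*2)*5/4 = -(-3)*5/2 = -¼*(-30) = 15/2)
L(409) - c((-16 - 117)/(273 + 125)) = 15/2 - (160 + (-16 - 117)/(273 + 125)) = 15/2 - (160 - 133/398) = 15/2 - 1*63547/398 = 15/2 - 63547/398 = -30281/199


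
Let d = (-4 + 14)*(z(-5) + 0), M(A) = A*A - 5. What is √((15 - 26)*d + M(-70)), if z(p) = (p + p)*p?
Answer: 11*I*√5 ≈ 24.597*I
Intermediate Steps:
M(A) = -5 + A² (M(A) = A² - 5 = -5 + A²)
z(p) = 2*p² (z(p) = (2*p)*p = 2*p²)
d = 500 (d = (-4 + 14)*(2*(-5)² + 0) = 10*(2*25 + 0) = 10*(50 + 0) = 10*50 = 500)
√((15 - 26)*d + M(-70)) = √((15 - 26)*500 + (-5 + (-70)²)) = √(-11*500 + (-5 + 4900)) = √(-5500 + 4895) = √(-605) = 11*I*√5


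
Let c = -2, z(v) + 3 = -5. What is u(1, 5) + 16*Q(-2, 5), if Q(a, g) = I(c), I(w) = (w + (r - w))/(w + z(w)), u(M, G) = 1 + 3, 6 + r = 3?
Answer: 44/5 ≈ 8.8000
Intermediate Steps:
r = -3 (r = -6 + 3 = -3)
u(M, G) = 4
z(v) = -8 (z(v) = -3 - 5 = -8)
I(w) = -3/(-8 + w) (I(w) = (w + (-3 - w))/(w - 8) = -3/(-8 + w))
Q(a, g) = 3/10 (Q(a, g) = -3/(-8 - 2) = -3/(-10) = -3*(-⅒) = 3/10)
u(1, 5) + 16*Q(-2, 5) = 4 + 16*(3/10) = 4 + 24/5 = 44/5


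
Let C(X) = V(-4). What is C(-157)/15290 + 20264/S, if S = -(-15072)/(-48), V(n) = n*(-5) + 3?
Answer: -154914669/2400530 ≈ -64.534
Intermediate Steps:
V(n) = 3 - 5*n (V(n) = -5*n + 3 = 3 - 5*n)
C(X) = 23 (C(X) = 3 - 5*(-4) = 3 + 20 = 23)
S = -314 (S = -(-15072)*(-1)/48 = -157*2 = -314)
C(-157)/15290 + 20264/S = 23/15290 + 20264/(-314) = 23*(1/15290) + 20264*(-1/314) = 23/15290 - 10132/157 = -154914669/2400530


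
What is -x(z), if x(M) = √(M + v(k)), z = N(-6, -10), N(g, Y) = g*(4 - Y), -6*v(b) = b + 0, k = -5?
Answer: -I*√2994/6 ≈ -9.1196*I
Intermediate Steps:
v(b) = -b/6 (v(b) = -(b + 0)/6 = -b/6)
z = -84 (z = -6*(4 - 1*(-10)) = -6*(4 + 10) = -6*14 = -84)
x(M) = √(⅚ + M) (x(M) = √(M - ⅙*(-5)) = √(M + ⅚) = √(⅚ + M))
-x(z) = -√(30 + 36*(-84))/6 = -√(30 - 3024)/6 = -√(-2994)/6 = -I*√2994/6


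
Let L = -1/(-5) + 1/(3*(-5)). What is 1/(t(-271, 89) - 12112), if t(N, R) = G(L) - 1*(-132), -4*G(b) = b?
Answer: -30/359401 ≈ -8.3472e-5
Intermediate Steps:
L = 2/15 (L = -1*(-⅕) + 1/(-15) = ⅕ + 1*(-1/15) = ⅕ - 1/15 = 2/15 ≈ 0.13333)
G(b) = -b/4
t(N, R) = 3959/30 (t(N, R) = -¼*2/15 - 1*(-132) = -1/30 + 132 = 3959/30)
1/(t(-271, 89) - 12112) = 1/(3959/30 - 12112) = 1/(-359401/30) = -30/359401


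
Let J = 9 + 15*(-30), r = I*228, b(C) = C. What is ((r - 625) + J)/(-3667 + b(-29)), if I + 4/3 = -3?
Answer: 1027/1848 ≈ 0.55574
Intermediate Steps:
I = -13/3 (I = -4/3 - 3 = -13/3 ≈ -4.3333)
r = -988 (r = -13/3*228 = -988)
J = -441 (J = 9 - 450 = -441)
((r - 625) + J)/(-3667 + b(-29)) = ((-988 - 625) - 441)/(-3667 - 29) = (-1613 - 441)/(-3696) = -2054*(-1/3696) = 1027/1848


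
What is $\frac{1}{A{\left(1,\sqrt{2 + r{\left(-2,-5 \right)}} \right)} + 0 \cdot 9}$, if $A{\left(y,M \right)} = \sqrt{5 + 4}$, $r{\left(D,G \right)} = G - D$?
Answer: $\frac{1}{3} \approx 0.33333$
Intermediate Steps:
$A{\left(y,M \right)} = 3$ ($A{\left(y,M \right)} = \sqrt{9} = 3$)
$\frac{1}{A{\left(1,\sqrt{2 + r{\left(-2,-5 \right)}} \right)} + 0 \cdot 9} = \frac{1}{3 + 0 \cdot 9} = \frac{1}{3 + 0} = \frac{1}{3}$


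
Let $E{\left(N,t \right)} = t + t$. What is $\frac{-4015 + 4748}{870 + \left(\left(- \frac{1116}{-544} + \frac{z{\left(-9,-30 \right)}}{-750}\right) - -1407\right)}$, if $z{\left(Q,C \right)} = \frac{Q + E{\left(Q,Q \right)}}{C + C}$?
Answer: $\frac{15576250}{48429831} \approx 0.32163$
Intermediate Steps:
$E{\left(N,t \right)} = 2 t$
$z{\left(Q,C \right)} = \frac{3 Q}{2 C}$ ($z{\left(Q,C \right)} = \frac{Q + 2 Q}{C + C} = \frac{3 Q}{2 C}$)
$\frac{-4015 + 4748}{870 + \left(\left(- \frac{1116}{-544} + \frac{z{\left(-9,-30 \right)}}{-750}\right) - -1407\right)} = \frac{-4015 + 4748}{870 + \left(\left(- \frac{1116}{-544} + \frac{\frac{3}{2} \left(-9\right) \frac{1}{-30}}{-750}\right) - -1407\right)} = \frac{733}{870 + \left(\left(\left(-1116\right) \left(- \frac{1}{544}\right) + \frac{3}{2} \left(-9\right) \left(- \frac{1}{30}\right) \left(- \frac{1}{750}\right)\right) + 1407\right)} = \frac{733}{870 + \left(\left(\frac{279}{136} + \frac{9}{20} \left(- \frac{1}{750}\right)\right) + 1407\right)} = \frac{733}{870 + \left(\left(\frac{279}{136} - \frac{3}{5000}\right) + 1407\right)} = \frac{733}{870 + \left(\frac{43581}{21250} + 1407\right)} = \frac{733}{870 + \frac{29942331}{21250}} = \frac{733}{\frac{48429831}{21250}} = 733 \cdot \frac{21250}{48429831} = \frac{15576250}{48429831}$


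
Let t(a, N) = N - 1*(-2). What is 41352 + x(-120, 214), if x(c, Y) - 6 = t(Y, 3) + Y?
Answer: 41577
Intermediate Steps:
t(a, N) = 2 + N (t(a, N) = N + 2 = 2 + N)
x(c, Y) = 11 + Y (x(c, Y) = 6 + ((2 + 3) + Y) = 6 + (5 + Y) = 11 + Y)
41352 + x(-120, 214) = 41352 + (11 + 214) = 41352 + 225 = 41577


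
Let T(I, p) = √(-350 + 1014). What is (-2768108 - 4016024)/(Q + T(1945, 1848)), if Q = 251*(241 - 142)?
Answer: -168578896068/617472137 + 13568264*√166/617472137 ≈ -272.73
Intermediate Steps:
T(I, p) = 2*√166 (T(I, p) = √664 = 2*√166)
Q = 24849 (Q = 251*99 = 24849)
(-2768108 - 4016024)/(Q + T(1945, 1848)) = (-2768108 - 4016024)/(24849 + 2*√166) = -6784132/(24849 + 2*√166)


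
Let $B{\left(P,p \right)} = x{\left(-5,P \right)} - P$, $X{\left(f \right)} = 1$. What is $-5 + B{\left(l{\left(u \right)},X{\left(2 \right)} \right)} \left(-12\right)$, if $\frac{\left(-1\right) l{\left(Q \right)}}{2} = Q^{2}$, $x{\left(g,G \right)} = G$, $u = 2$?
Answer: $-5$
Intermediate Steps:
$l{\left(Q \right)} = - 2 Q^{2}$
$B{\left(P,p \right)} = 0$ ($B{\left(P,p \right)} = P - P = 0$)
$-5 + B{\left(l{\left(u \right)},X{\left(2 \right)} \right)} \left(-12\right) = -5 + 0 \left(-12\right) = -5 + 0 = -5$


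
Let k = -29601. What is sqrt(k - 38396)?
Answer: I*sqrt(67997) ≈ 260.76*I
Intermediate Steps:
sqrt(k - 38396) = sqrt(-29601 - 38396) = sqrt(-67997) = I*sqrt(67997)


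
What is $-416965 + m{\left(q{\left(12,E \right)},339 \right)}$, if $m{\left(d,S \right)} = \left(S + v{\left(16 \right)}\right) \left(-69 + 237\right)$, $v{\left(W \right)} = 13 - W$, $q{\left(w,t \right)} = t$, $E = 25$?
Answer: $-360517$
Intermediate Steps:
$m{\left(d,S \right)} = -504 + 168 S$ ($m{\left(d,S \right)} = \left(S + \left(13 - 16\right)\right) \left(-69 + 237\right) = \left(S + \left(13 - 16\right)\right) 168 = \left(S - 3\right) 168 = \left(-3 + S\right) 168 = -504 + 168 S$)
$-416965 + m{\left(q{\left(12,E \right)},339 \right)} = -416965 + \left(-504 + 168 \cdot 339\right) = -416965 + \left(-504 + 56952\right) = -416965 + 56448 = -360517$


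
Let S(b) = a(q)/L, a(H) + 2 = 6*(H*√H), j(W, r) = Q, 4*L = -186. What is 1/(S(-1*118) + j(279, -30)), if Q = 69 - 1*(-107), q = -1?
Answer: 380649/67010632 - 279*I/67010632 ≈ 0.0056804 - 4.1635e-6*I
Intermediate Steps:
L = -93/2 (L = (¼)*(-186) = -93/2 ≈ -46.500)
Q = 176 (Q = 69 + 107 = 176)
j(W, r) = 176
a(H) = -2 + 6*H^(3/2) (a(H) = -2 + 6*(H*√H) = -2 + 6*H^(3/2))
S(b) = 4/93 + 4*I/31 (S(b) = (-2 + 6*(-1)^(3/2))/(-93/2) = (-2 + 6*(-I))*(-2/93) = (-2 - 6*I)*(-2/93) = 4/93 + 4*I/31)
1/(S(-1*118) + j(279, -30)) = 1/((4/93 + 4*I/31) + 176) = 1/(16372/93 + 4*I/31) = 8649*(16372/93 - 4*I/31)/268042528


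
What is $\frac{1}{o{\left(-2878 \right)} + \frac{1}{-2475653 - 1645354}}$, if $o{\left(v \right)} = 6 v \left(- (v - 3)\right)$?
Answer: $- \frac{4121007}{205016422311757} \approx -2.0101 \cdot 10^{-8}$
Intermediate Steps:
$o{\left(v \right)} = 6 v \left(3 - v\right)$ ($o{\left(v \right)} = 6 v \left(- (-3 + v)\right) = 6 v \left(3 - v\right)$)
$\frac{1}{o{\left(-2878 \right)} + \frac{1}{-2475653 - 1645354}} = \frac{1}{6 \left(-2878\right) \left(3 - -2878\right) + \frac{1}{-2475653 - 1645354}} = \frac{1}{6 \left(-2878\right) \left(3 + 2878\right) + \frac{1}{-4121007}} = \frac{1}{6 \left(-2878\right) 2881 - \frac{1}{4121007}} = \frac{1}{-49749108 - \frac{1}{4121007}} = \frac{1}{- \frac{205016422311757}{4121007}} = - \frac{4121007}{205016422311757}$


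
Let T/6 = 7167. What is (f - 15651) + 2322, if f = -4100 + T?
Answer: 25573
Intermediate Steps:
T = 43002 (T = 6*7167 = 43002)
f = 38902 (f = -4100 + 43002 = 38902)
(f - 15651) + 2322 = (38902 - 15651) + 2322 = 23251 + 2322 = 25573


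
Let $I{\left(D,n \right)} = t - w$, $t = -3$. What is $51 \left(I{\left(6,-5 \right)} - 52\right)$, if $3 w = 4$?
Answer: $-2873$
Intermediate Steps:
$w = \frac{4}{3}$ ($w = \frac{1}{3} \cdot 4 = \frac{4}{3} \approx 1.3333$)
$I{\left(D,n \right)} = - \frac{13}{3}$ ($I{\left(D,n \right)} = -3 - \frac{4}{3} = - \frac{13}{3}$)
$51 \left(I{\left(6,-5 \right)} - 52\right) = 51 \left(- \frac{13}{3} - 52\right) = 51 \left(- \frac{169}{3}\right) = -2873$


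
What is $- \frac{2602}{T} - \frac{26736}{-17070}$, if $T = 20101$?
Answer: $\frac{82167366}{57187345} \approx 1.4368$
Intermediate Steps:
$- \frac{2602}{T} - \frac{26736}{-17070} = - \frac{2602}{20101} - \frac{26736}{-17070} = \left(-2602\right) \frac{1}{20101} - - \frac{4456}{2845} = - \frac{2602}{20101} + \frac{4456}{2845} = \frac{82167366}{57187345}$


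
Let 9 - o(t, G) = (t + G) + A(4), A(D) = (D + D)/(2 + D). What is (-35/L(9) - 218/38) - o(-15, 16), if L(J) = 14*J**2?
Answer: -38273/3078 ≈ -12.434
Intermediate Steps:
A(D) = 2*D/(2 + D) (A(D) = (2*D)/(2 + D) = 2*D/(2 + D))
o(t, G) = 23/3 - G - t (o(t, G) = 9 - ((t + G) + 2*4/(2 + 4)) = 9 - ((G + t) + 2*4/6) = 9 - ((G + t) + 2*4*(1/6)) = 9 - ((G + t) + 4/3) = 9 - (4/3 + G + t) = 9 + (-4/3 - G - t) = 23/3 - G - t)
(-35/L(9) - 218/38) - o(-15, 16) = (-35/(14*9**2) - 218/38) - (23/3 - 1*16 - 1*(-15)) = (-35/(14*81) - 218*1/38) - (23/3 - 16 + 15) = (-35/1134 - 109/19) - 1*20/3 = (-35*1/1134 - 109/19) - 20/3 = (-5/162 - 109/19) - 20/3 = -17753/3078 - 20/3 = -38273/3078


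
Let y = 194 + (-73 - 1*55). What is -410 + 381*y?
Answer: 24736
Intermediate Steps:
y = 66 (y = 194 + (-73 - 55) = 194 - 128 = 66)
-410 + 381*y = -410 + 381*66 = -410 + 25146 = 24736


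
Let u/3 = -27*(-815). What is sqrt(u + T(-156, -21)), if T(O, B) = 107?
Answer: sqrt(66122) ≈ 257.14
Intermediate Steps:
u = 66015 (u = 3*(-27*(-815)) = 3*22005 = 66015)
sqrt(u + T(-156, -21)) = sqrt(66015 + 107) = sqrt(66122)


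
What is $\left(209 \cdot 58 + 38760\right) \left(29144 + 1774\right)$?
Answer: $1573169676$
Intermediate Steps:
$\left(209 \cdot 58 + 38760\right) \left(29144 + 1774\right) = \left(12122 + 38760\right) 30918 = 50882 \cdot 30918 = 1573169676$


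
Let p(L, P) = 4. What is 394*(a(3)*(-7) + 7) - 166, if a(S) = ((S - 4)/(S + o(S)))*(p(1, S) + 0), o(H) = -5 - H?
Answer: 1928/5 ≈ 385.60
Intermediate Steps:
a(S) = 16/5 - 4*S/5 (a(S) = ((S - 4)/(S + (-5 - S)))*(4 + 0) = ((-4 + S)/(-5))*4 = ((-4 + S)*(-⅕))*4 = (⅘ - S/5)*4 = 16/5 - 4*S/5)
394*(a(3)*(-7) + 7) - 166 = 394*((16/5 - ⅘*3)*(-7) + 7) - 166 = 394*((16/5 - 12/5)*(-7) + 7) - 166 = 394*((⅘)*(-7) + 7) - 166 = 394*(-28/5 + 7) - 166 = 394*(7/5) - 166 = 2758/5 - 166 = 1928/5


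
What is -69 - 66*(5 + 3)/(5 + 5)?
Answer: -609/5 ≈ -121.80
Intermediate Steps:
-69 - 66*(5 + 3)/(5 + 5) = -69 - 528/10 = -69 - 66*⅘ = -69 - 264/5 = -609/5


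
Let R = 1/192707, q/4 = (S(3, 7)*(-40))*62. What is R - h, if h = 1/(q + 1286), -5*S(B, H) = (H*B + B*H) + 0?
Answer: -108093/16305710098 ≈ -6.6291e-6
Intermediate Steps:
S(B, H) = -2*B*H/5 (S(B, H) = -((H*B + B*H) + 0)/5 = -((B*H + B*H) + 0)/5 = -(2*B*H + 0)/5 = -2*B*H/5)
q = 83328 (q = 4*((-2/5*3*7*(-40))*62) = 4*(-42/5*(-40)*62) = 4*(336*62) = 4*20832 = 83328)
h = 1/84614 (h = 1/(83328 + 1286) = 1/84614 ≈ 1.1818e-5)
R = 1/192707 ≈ 5.1892e-6
R - h = 1/192707 - 1*1/84614 = 1/192707 - 1/84614 = -108093/16305710098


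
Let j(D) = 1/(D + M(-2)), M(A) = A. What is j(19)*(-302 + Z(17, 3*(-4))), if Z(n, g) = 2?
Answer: -300/17 ≈ -17.647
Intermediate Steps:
j(D) = 1/(-2 + D) (j(D) = 1/(D - 2) = 1/(-2 + D))
j(19)*(-302 + Z(17, 3*(-4))) = (-302 + 2)/(-2 + 19) = -300/17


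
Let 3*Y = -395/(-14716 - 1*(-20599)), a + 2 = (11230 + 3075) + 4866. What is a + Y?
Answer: 338313286/17649 ≈ 19169.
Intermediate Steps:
a = 19169 (a = -2 + ((11230 + 3075) + 4866) = -2 + (14305 + 4866) = -2 + 19171 = 19169)
Y = -395/17649 (Y = (-395/(-14716 - 1*(-20599)))/3 = (-395/(-14716 + 20599))/3 = (-395/5883)/3 = (-395*1/5883)/3 = (⅓)*(-395/5883) = -395/17649 ≈ -0.022381)
a + Y = 19169 - 395/17649 = 338313286/17649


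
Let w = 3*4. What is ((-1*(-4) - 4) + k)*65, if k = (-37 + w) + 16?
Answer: -585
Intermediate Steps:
w = 12
k = -9 (k = (-37 + 12) + 16 = -25 + 16 = -9)
((-1*(-4) - 4) + k)*65 = ((-1*(-4) - 4) - 9)*65 = ((4 - 4) - 9)*65 = (0 - 9)*65 = -9*65 = -585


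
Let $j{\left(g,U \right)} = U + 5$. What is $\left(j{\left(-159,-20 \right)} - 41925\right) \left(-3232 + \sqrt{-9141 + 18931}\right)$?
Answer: $135550080 - 41940 \sqrt{9790} \approx 1.314 \cdot 10^{8}$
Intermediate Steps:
$j{\left(g,U \right)} = 5 + U$
$\left(j{\left(-159,-20 \right)} - 41925\right) \left(-3232 + \sqrt{-9141 + 18931}\right) = \left(\left(5 - 20\right) - 41925\right) \left(-3232 + \sqrt{-9141 + 18931}\right) = \left(-15 - 41925\right) \left(-3232 + \sqrt{9790}\right) = - 41940 \left(-3232 + \sqrt{9790}\right) = 135550080 - 41940 \sqrt{9790}$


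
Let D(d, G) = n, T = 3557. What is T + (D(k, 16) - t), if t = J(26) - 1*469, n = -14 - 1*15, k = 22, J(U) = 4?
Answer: 3993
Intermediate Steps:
n = -29 (n = -14 - 15 = -29)
D(d, G) = -29
t = -465 (t = 4 - 1*469 = 4 - 469 = -465)
T + (D(k, 16) - t) = 3557 + (-29 - 1*(-465)) = 3557 + (-29 + 465) = 3557 + 436 = 3993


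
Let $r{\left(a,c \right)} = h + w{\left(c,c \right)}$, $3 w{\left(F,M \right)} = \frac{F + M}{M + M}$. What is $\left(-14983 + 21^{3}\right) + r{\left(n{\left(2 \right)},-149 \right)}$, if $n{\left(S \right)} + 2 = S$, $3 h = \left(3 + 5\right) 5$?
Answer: $- \frac{17125}{3} \approx -5708.3$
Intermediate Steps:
$h = \frac{40}{3}$ ($h = \frac{\left(3 + 5\right) 5}{3} = \frac{8 \cdot 5}{3} = \frac{1}{3} \cdot 40 = \frac{40}{3} \approx 13.333$)
$w{\left(F,M \right)} = \frac{F + M}{6 M}$ ($w{\left(F,M \right)} = \frac{\left(F + M\right) \frac{1}{M + M}}{3} = \frac{\left(F + M\right) \frac{1}{2 M}}{3} = \frac{\frac{1}{2} \frac{1}{M} \left(F + M\right)}{3} = \frac{F + M}{6 M}$)
$n{\left(S \right)} = -2 + S$
$r{\left(a,c \right)} = \frac{41}{3}$ ($r{\left(a,c \right)} = \frac{40}{3} + \frac{c + c}{6 c} = \frac{40}{3} + \frac{2 c}{6 c} = \frac{40}{3} + \frac{1}{3} = \frac{41}{3}$)
$\left(-14983 + 21^{3}\right) + r{\left(n{\left(2 \right)},-149 \right)} = \left(-14983 + 21^{3}\right) + \frac{41}{3} = \left(-14983 + 9261\right) + \frac{41}{3} = -5722 + \frac{41}{3} = - \frac{17125}{3}$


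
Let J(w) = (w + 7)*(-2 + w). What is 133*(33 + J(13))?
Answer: 33649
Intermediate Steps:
J(w) = (-2 + w)*(7 + w) (J(w) = (7 + w)*(-2 + w) = (-2 + w)*(7 + w))
133*(33 + J(13)) = 133*(33 + (-14 + 13² + 5*13)) = 133*(33 + (-14 + 169 + 65)) = 133*(33 + 220) = 133*253 = 33649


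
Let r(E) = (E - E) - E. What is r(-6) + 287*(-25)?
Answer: -7169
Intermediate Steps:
r(E) = -E (r(E) = 0 - E = -E)
r(-6) + 287*(-25) = -1*(-6) + 287*(-25) = 6 - 7175 = -7169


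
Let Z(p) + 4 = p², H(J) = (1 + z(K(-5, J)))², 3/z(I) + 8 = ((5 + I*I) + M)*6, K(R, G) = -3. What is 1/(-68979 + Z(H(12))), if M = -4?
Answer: -7311616/504368055903 ≈ -1.4497e-5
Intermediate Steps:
z(I) = 3/(-2 + 6*I²) (z(I) = 3/(-8 + ((5 + I*I) - 4)*6) = 3/(-8 + ((5 + I²) - 4)*6) = 3/(-8 + (1 + I²)*6) = 3/(-8 + (6 + 6*I²)) = 3/(-2 + 6*I²))
H(J) = 3025/2704 (H(J) = (1 + 3/(2*(-1 + 3*(-3)²)))² = (1 + 3/(2*(-1 + 3*9)))² = (1 + 3/(2*(-1 + 27)))² = (1 + (3/2)/26)² = (1 + (3/2)*(1/26))² = (1 + 3/52)² = (55/52)² = 3025/2704)
Z(p) = -4 + p²
1/(-68979 + Z(H(12))) = 1/(-68979 + (-4 + (3025/2704)²)) = 1/(-68979 + (-4 + 9150625/7311616)) = 1/(-68979 - 20095839/7311616) = 1/(-504368055903/7311616) = -7311616/504368055903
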